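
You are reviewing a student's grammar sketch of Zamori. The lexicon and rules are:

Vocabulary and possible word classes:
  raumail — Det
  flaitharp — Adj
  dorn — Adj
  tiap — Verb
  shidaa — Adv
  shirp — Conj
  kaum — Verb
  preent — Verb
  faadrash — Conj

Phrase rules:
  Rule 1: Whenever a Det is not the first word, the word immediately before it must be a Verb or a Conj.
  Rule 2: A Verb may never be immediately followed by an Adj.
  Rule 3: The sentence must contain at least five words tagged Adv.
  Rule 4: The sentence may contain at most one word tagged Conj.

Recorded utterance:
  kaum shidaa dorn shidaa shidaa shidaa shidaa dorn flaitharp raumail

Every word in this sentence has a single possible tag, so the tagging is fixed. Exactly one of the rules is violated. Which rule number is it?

Fixed tagging: Verb Adv Adj Adv Adv Adv Adv Adj Adj Det.
Applying the rules: R1 fails, R2 ok, R3 ok, R4 ok.
Only rule 1 fails.

1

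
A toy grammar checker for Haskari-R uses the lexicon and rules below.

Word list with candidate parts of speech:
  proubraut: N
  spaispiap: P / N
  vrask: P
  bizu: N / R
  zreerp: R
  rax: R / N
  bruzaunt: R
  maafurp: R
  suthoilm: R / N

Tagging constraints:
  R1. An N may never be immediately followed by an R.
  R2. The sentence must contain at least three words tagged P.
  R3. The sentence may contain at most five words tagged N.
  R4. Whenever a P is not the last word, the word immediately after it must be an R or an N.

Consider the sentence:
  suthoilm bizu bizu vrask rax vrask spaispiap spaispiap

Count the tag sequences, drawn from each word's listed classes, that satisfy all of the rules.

8

Candidates per position — 1:suthoilm {R,N}; 2:bizu {N,R}; 3:bizu {N,R}; 4:vrask {P}; 5:rax {R,N}; 6:vrask {P}; 7:spaispiap {P,N}; 8:spaispiap {P,N}.
There are 64 candidate sequences in total.
Checking each against the rules leaves 8 sequences.
Count = 8.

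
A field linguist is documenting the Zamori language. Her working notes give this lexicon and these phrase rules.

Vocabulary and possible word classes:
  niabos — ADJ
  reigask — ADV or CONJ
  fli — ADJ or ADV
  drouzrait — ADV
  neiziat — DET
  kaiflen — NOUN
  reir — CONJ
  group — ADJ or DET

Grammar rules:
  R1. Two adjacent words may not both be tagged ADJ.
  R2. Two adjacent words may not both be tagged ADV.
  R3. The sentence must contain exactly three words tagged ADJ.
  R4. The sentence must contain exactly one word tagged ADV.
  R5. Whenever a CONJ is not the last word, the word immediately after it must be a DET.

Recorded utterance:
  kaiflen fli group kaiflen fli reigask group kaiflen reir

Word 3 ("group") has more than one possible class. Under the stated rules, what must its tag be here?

DET

Candidates per position — 1:kaiflen {NOUN}; 2:fli {ADJ,ADV}; 3:group {ADJ,DET}; 4:kaiflen {NOUN}; 5:fli {ADJ,ADV}; 6:reigask {ADV,CONJ}; 7:group {ADJ,DET}; 8:kaiflen {NOUN}; 9:reir {CONJ}.
Position 3: the remaining choice is settled jointly with positions 2, 5, 6, 7 — only DET at position 3 is part of a tagging that satisfies every rule.
So the tagging must be: NOUN ADJ DET NOUN ADJ ADV ADJ NOUN CONJ.
Rule-by-rule: rule 1 ✓; rule 2 ✓; rule 3 ✓; rule 4 ✓; rule 5 ✓.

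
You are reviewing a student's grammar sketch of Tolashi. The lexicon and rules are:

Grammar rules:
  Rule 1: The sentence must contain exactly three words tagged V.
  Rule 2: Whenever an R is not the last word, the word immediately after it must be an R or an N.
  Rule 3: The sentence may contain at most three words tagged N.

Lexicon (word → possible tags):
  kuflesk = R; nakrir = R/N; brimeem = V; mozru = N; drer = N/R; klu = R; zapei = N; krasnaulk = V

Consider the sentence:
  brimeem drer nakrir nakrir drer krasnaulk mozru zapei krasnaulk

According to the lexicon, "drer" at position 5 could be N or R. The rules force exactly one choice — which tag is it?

N

Candidates per position — 1:brimeem {V}; 2:drer {N,R}; 3:nakrir {R,N}; 4:nakrir {R,N}; 5:drer {N,R}; 6:krasnaulk {V}; 7:mozru {N}; 8:zapei {N}; 9:krasnaulk {V}.
At position 5, choosing R makes rule 2 impossible to satisfy; hence N.
At position 2, choosing N makes rule 3 impossible to satisfy; hence R.
At position 3, choosing N makes rule 3 impossible to satisfy; hence R.
At position 4, choosing N makes rule 3 impossible to satisfy; hence R.
So the tagging must be: V R R R N V N N V.
Checking: rule 1 ok; rule 2 ok; rule 3 ok.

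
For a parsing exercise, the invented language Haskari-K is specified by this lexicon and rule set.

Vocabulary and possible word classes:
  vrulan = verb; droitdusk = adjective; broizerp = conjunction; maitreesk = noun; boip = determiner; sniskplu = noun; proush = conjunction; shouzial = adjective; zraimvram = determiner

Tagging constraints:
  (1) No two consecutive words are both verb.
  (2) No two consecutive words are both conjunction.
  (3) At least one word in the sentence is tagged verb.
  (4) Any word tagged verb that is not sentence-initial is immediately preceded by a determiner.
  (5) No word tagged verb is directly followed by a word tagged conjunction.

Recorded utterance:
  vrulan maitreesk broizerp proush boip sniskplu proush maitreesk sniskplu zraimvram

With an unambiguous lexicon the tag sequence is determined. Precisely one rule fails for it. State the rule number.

2

Fixed tagging: verb noun conjunction conjunction determiner noun conjunction noun noun determiner.
Rule check: R1 ok, R2 fails, R3 ok, R4 ok, R5 ok.
Only rule 2 fails.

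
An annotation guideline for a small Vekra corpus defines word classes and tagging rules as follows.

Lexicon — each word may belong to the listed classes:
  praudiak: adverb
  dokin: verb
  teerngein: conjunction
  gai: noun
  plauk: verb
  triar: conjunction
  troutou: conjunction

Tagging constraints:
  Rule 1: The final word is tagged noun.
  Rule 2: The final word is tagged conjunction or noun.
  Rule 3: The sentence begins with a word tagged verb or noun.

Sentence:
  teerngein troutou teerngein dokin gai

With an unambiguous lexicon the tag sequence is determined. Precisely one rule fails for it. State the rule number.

3

Fixed tagging: conjunction conjunction conjunction verb noun.
Checking each rule: R1 ok, R2 ok, R3 fails.
Only rule 3 fails.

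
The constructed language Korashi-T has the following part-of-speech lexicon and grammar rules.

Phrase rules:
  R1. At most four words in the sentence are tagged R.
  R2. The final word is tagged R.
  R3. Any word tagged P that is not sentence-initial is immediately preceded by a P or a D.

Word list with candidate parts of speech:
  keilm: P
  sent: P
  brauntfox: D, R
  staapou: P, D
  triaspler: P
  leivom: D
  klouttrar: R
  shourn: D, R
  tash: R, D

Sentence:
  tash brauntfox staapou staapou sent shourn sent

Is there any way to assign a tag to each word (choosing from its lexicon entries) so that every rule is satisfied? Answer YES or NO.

Candidates per position — 1:tash {R,D}; 2:brauntfox {D,R}; 3:staapou {P,D}; 4:staapou {P,D}; 5:sent {P}; 6:shourn {D,R}; 7:sent {P}.
Rule 2 cannot be satisfied by any choice of tags from the lexicon.
So there is no consistent tagging.

NO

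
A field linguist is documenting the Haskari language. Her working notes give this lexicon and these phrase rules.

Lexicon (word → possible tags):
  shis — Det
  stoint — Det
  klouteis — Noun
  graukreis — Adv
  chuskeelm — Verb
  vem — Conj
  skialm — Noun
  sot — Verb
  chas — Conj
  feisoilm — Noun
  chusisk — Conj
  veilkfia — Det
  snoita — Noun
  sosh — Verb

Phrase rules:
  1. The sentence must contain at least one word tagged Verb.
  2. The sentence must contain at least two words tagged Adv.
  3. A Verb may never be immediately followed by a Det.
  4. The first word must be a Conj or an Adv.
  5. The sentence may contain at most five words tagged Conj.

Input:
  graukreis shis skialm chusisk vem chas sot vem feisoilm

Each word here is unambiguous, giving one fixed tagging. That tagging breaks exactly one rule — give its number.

Fixed tagging: Adv Det Noun Conj Conj Conj Verb Conj Noun.
Rule check: R1 ✓, R2 ✗, R3 ✓, R4 ✓, R5 ✓.
Only rule 2 fails.

2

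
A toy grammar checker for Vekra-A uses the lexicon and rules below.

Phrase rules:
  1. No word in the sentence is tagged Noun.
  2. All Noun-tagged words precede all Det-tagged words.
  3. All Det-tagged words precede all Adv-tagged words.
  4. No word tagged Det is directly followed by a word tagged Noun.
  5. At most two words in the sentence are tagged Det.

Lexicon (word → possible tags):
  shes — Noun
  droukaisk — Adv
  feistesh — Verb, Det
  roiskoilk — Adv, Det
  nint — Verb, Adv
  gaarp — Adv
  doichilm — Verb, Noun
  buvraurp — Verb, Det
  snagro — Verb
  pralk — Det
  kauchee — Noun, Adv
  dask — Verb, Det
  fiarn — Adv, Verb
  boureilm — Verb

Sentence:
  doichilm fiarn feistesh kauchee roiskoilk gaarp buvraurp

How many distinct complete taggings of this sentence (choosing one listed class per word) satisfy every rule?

Candidates per position — 1:doichilm {Verb,Noun}; 2:fiarn {Adv,Verb}; 3:feistesh {Verb,Det}; 4:kauchee {Noun,Adv}; 5:roiskoilk {Adv,Det}; 6:gaarp {Adv}; 7:buvraurp {Verb,Det}.
There are 64 candidate sequences in total.
The sequences that satisfy every rule: Verb Adv Verb Adv Adv Adv Verb; Verb Verb Verb Adv Adv Adv Verb; Verb Verb Det Adv Adv Adv Verb.
Count = 3.

3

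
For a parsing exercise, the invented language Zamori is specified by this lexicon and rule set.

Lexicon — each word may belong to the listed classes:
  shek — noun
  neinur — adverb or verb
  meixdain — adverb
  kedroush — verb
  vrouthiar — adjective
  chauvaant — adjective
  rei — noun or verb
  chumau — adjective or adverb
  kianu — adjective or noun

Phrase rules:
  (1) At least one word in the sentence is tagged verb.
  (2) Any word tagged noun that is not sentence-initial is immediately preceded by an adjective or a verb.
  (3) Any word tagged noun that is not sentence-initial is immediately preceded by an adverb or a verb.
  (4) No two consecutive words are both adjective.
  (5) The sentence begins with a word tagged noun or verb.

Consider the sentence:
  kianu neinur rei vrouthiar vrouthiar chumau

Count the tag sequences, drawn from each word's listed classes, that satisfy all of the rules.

0

Candidates per position — 1:kianu {adjective,noun}; 2:neinur {adverb,verb}; 3:rei {noun,verb}; 4:vrouthiar {adjective}; 5:vrouthiar {adjective}; 6:chumau {adjective,adverb}.
There are 16 candidate sequences in total.
Rule 4 cannot be satisfied by any choice of tags from the lexicon.
So there is no consistent tagging.
Count = 0.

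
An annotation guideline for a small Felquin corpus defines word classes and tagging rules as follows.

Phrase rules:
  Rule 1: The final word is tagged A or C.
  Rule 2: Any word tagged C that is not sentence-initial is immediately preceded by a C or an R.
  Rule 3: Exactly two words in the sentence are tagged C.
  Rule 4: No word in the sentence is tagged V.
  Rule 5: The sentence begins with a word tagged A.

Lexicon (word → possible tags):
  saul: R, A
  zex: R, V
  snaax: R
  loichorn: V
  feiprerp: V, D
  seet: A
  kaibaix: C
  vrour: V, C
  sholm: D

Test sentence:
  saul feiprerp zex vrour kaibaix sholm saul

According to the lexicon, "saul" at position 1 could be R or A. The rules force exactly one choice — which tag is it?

A

Candidates per position — 1:saul {R,A}; 2:feiprerp {V,D}; 3:zex {R,V}; 4:vrour {V,C}; 5:kaibaix {C}; 6:sholm {D}; 7:saul {R,A}.
Word 1 cannot be R — rule 5 would then fail for every completion. It is A.
Word 2 cannot be V — rule 4 would then fail for every completion. It is D.
Word 3 cannot be V — rule 2 would then fail for every completion. It is R.
Word 4 cannot be V — rule 2 would then fail for every completion. It is C.
Word 7 cannot be R — rule 1 would then fail for every completion. It is A.
That leaves exactly one tagging: A D R C C D A.
Verifying each rule — rule 1 ✓; rule 2 ✓; rule 3 ✓; rule 4 ✓; rule 5 ✓.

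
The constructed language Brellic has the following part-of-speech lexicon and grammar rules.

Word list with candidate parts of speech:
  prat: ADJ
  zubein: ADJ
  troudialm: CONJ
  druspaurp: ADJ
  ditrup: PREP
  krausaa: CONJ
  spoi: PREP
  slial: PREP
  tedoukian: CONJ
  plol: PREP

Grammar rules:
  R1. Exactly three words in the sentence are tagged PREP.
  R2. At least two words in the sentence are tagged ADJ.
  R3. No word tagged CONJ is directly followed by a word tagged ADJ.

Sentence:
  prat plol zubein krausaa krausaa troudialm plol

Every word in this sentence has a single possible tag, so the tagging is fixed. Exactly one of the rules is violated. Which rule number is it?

1

Fixed tagging: ADJ PREP ADJ CONJ CONJ CONJ PREP.
Applying the rules: R1 fails, R2 ok, R3 ok.
Only rule 1 fails.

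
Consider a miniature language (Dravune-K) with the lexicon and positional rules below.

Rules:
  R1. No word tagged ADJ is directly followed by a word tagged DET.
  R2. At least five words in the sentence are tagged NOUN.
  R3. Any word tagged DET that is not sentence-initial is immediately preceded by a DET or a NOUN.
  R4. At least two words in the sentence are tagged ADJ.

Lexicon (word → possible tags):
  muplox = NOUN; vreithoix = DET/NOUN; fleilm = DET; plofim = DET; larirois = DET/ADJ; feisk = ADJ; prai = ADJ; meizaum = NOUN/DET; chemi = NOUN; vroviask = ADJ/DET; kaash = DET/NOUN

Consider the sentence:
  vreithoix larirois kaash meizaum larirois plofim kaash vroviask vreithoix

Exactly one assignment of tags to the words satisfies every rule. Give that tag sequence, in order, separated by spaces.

NOUN ADJ NOUN NOUN DET DET NOUN ADJ NOUN

Candidates per position — 1:vreithoix {DET,NOUN}; 2:larirois {DET,ADJ}; 3:kaash {DET,NOUN}; 4:meizaum {NOUN,DET}; 5:larirois {DET,ADJ}; 6:plofim {DET}; 7:kaash {DET,NOUN}; 8:vroviask {ADJ,DET}; 9:vreithoix {DET,NOUN}.
If word 1 were DET, no tagging could satisfy rule 2; so word 1 is NOUN.
If word 3 were DET, no tagging could satisfy rule 2; so word 3 is NOUN.
If word 4 were DET, no tagging could satisfy rule 2; so word 4 is NOUN.
If word 5 were ADJ, no tagging could satisfy rule 1; so word 5 is DET.
If word 7 were DET, no tagging could satisfy rule 2; so word 7 is NOUN.
If word 8 were DET, no tagging could satisfy rule 4; so word 8 is ADJ.
If word 9 were DET, no tagging could satisfy rule 1; so word 9 is NOUN.
If word 2 were DET, no tagging could satisfy rule 4; so word 2 is ADJ.
The only consistent sequence is: NOUN ADJ NOUN NOUN DET DET NOUN ADJ NOUN.
Check: rule 1 ok; rule 2 ok; rule 3 ok; rule 4 ok.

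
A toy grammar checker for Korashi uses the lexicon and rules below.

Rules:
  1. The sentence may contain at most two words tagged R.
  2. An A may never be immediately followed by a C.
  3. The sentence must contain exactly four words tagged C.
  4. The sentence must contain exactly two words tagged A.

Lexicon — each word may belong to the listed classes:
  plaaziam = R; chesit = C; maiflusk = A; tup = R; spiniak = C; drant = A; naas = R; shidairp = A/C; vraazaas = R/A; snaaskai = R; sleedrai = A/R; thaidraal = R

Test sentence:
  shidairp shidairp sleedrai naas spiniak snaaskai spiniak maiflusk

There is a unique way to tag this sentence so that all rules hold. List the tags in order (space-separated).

C C A R C R C A

Candidates per position — 1:shidairp {A,C}; 2:shidairp {A,C}; 3:sleedrai {A,R}; 4:naas {R}; 5:spiniak {C}; 6:snaaskai {R}; 7:spiniak {C}; 8:maiflusk {A}.
If word 1 were A, no tagging could satisfy rule 3; so word 1 is C.
If word 2 were A, no tagging could satisfy rule 3; so word 2 is C.
If word 3 were R, no tagging could satisfy rule 1; so word 3 is A.
That leaves exactly one tagging: C C A R C R C A.
Checking: rule 1 ok; rule 2 ok; rule 3 ok; rule 4 ok.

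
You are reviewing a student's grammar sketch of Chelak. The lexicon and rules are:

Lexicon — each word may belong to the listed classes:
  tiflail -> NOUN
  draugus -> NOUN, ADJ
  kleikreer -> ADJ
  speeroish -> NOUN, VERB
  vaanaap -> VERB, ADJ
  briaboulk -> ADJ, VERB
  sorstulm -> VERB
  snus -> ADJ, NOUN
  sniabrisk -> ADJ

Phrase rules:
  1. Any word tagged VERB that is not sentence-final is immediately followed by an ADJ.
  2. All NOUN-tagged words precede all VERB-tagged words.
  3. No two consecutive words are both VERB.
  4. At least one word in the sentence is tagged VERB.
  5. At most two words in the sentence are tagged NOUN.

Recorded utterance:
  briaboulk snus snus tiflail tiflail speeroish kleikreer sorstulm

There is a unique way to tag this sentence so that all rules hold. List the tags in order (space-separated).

Candidates per position — 1:briaboulk {ADJ,VERB}; 2:snus {ADJ,NOUN}; 3:snus {ADJ,NOUN}; 4:tiflail {NOUN}; 5:tiflail {NOUN}; 6:speeroish {NOUN,VERB}; 7:kleikreer {ADJ}; 8:sorstulm {VERB}.
Position 1: VERB is ruled out by rule 2; that leaves ADJ.
Position 2: NOUN is ruled out by rule 5; that leaves ADJ.
Position 3: NOUN is ruled out by rule 5; that leaves ADJ.
Position 6: NOUN is ruled out by rule 5; that leaves VERB.
The only consistent sequence is: ADJ ADJ ADJ NOUN NOUN VERB ADJ VERB.
Checking: rule 1 ✓; rule 2 ✓; rule 3 ✓; rule 4 ✓; rule 5 ✓.

ADJ ADJ ADJ NOUN NOUN VERB ADJ VERB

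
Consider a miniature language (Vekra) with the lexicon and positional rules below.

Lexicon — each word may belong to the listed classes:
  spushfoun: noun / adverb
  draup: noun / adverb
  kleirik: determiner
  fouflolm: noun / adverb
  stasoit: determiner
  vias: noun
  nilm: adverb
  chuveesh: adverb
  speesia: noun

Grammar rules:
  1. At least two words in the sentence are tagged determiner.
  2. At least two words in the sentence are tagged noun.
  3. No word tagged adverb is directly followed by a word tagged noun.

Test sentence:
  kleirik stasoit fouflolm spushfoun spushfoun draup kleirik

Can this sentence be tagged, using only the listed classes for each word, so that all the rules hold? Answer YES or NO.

YES

Candidates per position — 1:kleirik {determiner}; 2:stasoit {determiner}; 3:fouflolm {noun,adverb}; 4:spushfoun {noun,adverb}; 5:spushfoun {noun,adverb}; 6:draup {noun,adverb}; 7:kleirik {determiner}.
One satisfying assignment: determiner determiner noun noun noun adverb determiner.
Verifying each rule — rule 1 holds; rule 2 holds; rule 3 holds.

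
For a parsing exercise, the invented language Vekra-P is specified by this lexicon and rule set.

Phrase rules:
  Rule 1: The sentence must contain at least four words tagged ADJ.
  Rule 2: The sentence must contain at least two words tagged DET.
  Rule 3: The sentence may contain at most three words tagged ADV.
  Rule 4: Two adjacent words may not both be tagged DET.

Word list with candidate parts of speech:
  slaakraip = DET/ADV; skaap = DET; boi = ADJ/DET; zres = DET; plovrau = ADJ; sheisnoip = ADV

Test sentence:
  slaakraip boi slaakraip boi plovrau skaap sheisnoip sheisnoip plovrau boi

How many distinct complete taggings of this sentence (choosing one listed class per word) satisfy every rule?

Candidates per position — 1:slaakraip {DET,ADV}; 2:boi {ADJ,DET}; 3:slaakraip {DET,ADV}; 4:boi {ADJ,DET}; 5:plovrau {ADJ}; 6:skaap {DET}; 7:sheisnoip {ADV}; 8:sheisnoip {ADV}; 9:plovrau {ADJ}; 10:boi {ADJ,DET}.
There are 32 candidate sequences in total.
Checking each against the rules leaves 7 sequences.
Count = 7.

7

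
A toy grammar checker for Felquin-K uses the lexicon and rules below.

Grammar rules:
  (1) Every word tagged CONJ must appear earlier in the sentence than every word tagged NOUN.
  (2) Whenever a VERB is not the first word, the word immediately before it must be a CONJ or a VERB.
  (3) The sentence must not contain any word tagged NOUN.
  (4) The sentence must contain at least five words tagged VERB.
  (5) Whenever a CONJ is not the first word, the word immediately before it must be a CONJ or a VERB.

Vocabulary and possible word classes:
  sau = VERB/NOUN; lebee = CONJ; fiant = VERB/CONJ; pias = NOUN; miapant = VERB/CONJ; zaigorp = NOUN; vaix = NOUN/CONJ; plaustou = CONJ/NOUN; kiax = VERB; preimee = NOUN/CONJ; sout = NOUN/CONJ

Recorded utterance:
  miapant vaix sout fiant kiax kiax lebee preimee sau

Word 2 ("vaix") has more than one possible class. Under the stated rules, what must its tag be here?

CONJ

Candidates per position — 1:miapant {VERB,CONJ}; 2:vaix {NOUN,CONJ}; 3:sout {NOUN,CONJ}; 4:fiant {VERB,CONJ}; 5:kiax {VERB}; 6:kiax {VERB}; 7:lebee {CONJ}; 8:preimee {NOUN,CONJ}; 9:sau {VERB,NOUN}.
Word 1 cannot be CONJ — rule 4 would then fail for every completion. It is VERB.
Word 2 cannot be NOUN — rule 1 would then fail for every completion. It is CONJ.
Word 3 cannot be NOUN — rule 1 would then fail for every completion. It is CONJ.
Word 4 cannot be CONJ — rule 4 would then fail for every completion. It is VERB.
Word 8 cannot be NOUN — rule 3 would then fail for every completion. It is CONJ.
Word 9 cannot be NOUN — rule 3 would then fail for every completion. It is VERB.
The unique satisfying tagging is: VERB CONJ CONJ VERB VERB VERB CONJ CONJ VERB.
Checking: rule 1 satisfied; rule 2 satisfied; rule 3 satisfied; rule 4 satisfied; rule 5 satisfied.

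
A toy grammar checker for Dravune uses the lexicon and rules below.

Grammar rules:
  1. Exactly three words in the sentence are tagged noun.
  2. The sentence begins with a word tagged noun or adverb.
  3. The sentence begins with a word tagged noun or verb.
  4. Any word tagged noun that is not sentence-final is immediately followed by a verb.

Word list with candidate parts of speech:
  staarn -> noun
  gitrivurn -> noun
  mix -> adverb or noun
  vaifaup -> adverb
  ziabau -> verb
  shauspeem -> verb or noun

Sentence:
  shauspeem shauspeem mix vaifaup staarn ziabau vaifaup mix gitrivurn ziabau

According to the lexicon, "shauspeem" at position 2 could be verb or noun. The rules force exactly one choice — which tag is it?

verb

Candidates per position — 1:shauspeem {verb,noun}; 2:shauspeem {verb,noun}; 3:mix {adverb,noun}; 4:vaifaup {adverb}; 5:staarn {noun}; 6:ziabau {verb}; 7:vaifaup {adverb}; 8:mix {adverb,noun}; 9:gitrivurn {noun}; 10:ziabau {verb}.
If word 1 were verb, no tagging could satisfy rule 2; so word 1 is noun.
If word 2 were noun, no tagging could satisfy rule 1; so word 2 is verb.
If word 3 were noun, no tagging could satisfy rule 1; so word 3 is adverb.
If word 8 were noun, no tagging could satisfy rule 1; so word 8 is adverb.
That leaves exactly one tagging: noun verb adverb adverb noun verb adverb adverb noun verb.
Checking: rule 1 satisfied; rule 2 satisfied; rule 3 satisfied; rule 4 satisfied.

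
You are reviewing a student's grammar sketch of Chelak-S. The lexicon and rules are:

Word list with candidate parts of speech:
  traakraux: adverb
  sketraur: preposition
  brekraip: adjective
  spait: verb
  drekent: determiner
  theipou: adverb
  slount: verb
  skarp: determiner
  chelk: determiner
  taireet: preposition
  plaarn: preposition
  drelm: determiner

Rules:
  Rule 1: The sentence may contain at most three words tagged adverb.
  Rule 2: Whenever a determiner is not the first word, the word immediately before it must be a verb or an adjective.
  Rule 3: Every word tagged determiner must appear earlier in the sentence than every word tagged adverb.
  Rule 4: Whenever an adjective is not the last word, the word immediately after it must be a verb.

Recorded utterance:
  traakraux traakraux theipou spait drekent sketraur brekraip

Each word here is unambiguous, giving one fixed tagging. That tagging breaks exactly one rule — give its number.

Fixed tagging: adverb adverb adverb verb determiner preposition adjective.
Rule check: R1 ok, R2 ok, R3 fails, R4 ok.
Only rule 3 fails.

3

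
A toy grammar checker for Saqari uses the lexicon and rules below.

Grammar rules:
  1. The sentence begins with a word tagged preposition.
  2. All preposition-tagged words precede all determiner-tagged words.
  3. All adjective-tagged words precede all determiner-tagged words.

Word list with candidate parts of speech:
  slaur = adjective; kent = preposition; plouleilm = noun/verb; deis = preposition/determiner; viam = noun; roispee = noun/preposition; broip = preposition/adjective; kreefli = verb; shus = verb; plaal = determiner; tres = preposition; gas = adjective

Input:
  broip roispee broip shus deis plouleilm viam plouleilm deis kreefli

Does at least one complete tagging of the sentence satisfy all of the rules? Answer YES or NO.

Candidates per position — 1:broip {preposition,adjective}; 2:roispee {noun,preposition}; 3:broip {preposition,adjective}; 4:shus {verb}; 5:deis {preposition,determiner}; 6:plouleilm {noun,verb}; 7:viam {noun}; 8:plouleilm {noun,verb}; 9:deis {preposition,determiner}; 10:kreefli {verb}.
One satisfying assignment: preposition preposition preposition verb determiner noun noun noun determiner verb.
Check: rule 1 holds; rule 2 holds; rule 3 holds.

YES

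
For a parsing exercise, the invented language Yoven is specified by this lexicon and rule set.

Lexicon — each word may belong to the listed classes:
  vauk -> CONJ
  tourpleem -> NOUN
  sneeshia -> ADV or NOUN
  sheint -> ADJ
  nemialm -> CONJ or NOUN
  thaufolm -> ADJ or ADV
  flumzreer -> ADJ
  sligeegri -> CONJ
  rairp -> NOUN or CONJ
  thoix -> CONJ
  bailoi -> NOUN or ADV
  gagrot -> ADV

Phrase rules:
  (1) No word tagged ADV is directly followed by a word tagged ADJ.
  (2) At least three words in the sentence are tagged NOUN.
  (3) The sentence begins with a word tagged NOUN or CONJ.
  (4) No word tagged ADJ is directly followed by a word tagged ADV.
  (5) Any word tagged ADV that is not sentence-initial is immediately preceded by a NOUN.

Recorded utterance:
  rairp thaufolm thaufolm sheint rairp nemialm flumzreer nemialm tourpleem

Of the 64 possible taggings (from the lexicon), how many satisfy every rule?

11

Candidates per position — 1:rairp {NOUN,CONJ}; 2:thaufolm {ADJ,ADV}; 3:thaufolm {ADJ,ADV}; 4:sheint {ADJ}; 5:rairp {NOUN,CONJ}; 6:nemialm {CONJ,NOUN}; 7:flumzreer {ADJ}; 8:nemialm {CONJ,NOUN}; 9:tourpleem {NOUN}.
There are 64 candidate sequences in total.
Checking each against the rules leaves 11 sequences.
Count = 11.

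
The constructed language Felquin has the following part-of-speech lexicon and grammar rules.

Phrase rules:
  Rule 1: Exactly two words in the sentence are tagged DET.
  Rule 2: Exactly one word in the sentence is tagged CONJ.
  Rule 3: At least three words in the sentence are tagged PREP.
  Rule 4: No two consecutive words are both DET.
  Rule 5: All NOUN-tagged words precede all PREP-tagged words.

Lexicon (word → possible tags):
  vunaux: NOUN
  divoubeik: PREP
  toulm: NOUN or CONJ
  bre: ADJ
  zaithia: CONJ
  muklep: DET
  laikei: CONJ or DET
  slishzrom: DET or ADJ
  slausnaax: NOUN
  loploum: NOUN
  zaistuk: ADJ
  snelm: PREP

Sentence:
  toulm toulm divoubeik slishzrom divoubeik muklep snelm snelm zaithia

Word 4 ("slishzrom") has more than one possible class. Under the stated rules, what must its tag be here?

Candidates per position — 1:toulm {NOUN,CONJ}; 2:toulm {NOUN,CONJ}; 3:divoubeik {PREP}; 4:slishzrom {DET,ADJ}; 5:divoubeik {PREP}; 6:muklep {DET}; 7:snelm {PREP}; 8:snelm {PREP}; 9:zaithia {CONJ}.
Position 1: CONJ is ruled out by rule 2; that leaves NOUN.
Position 2: CONJ is ruled out by rule 2; that leaves NOUN.
Position 4: ADJ is ruled out by rule 1; that leaves DET.
That leaves exactly one tagging: NOUN NOUN PREP DET PREP DET PREP PREP CONJ.
Verifying each rule — rule 1 ✓; rule 2 ✓; rule 3 ✓; rule 4 ✓; rule 5 ✓.

DET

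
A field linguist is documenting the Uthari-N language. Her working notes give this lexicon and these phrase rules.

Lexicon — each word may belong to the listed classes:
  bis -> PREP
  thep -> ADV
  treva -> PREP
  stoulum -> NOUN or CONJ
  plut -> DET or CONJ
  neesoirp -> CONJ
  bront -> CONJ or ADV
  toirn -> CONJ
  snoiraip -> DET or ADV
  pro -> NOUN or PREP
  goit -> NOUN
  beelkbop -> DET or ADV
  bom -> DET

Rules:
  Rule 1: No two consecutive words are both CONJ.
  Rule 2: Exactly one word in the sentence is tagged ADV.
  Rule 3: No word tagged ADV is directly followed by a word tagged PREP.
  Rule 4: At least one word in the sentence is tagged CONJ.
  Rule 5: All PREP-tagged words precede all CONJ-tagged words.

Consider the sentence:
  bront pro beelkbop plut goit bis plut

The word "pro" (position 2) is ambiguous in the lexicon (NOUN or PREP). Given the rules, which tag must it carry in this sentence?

NOUN

Candidates per position — 1:bront {CONJ,ADV}; 2:pro {NOUN,PREP}; 3:beelkbop {DET,ADV}; 4:plut {DET,CONJ}; 5:goit {NOUN}; 6:bis {PREP}; 7:plut {DET,CONJ}.
Position 1: tagging it CONJ would leave rule 5 unsatisfiable, so it must be ADV.
Position 2: tagging it PREP would leave rule 3 unsatisfiable, so it must be NOUN.
Position 3: tagging it ADV would leave rule 2 unsatisfiable, so it must be DET.
Position 4: tagging it CONJ would leave rule 5 unsatisfiable, so it must be DET.
Position 7: tagging it DET would leave rule 4 unsatisfiable, so it must be CONJ.
So the tagging must be: ADV NOUN DET DET NOUN PREP CONJ.
Check: rule 1 ok; rule 2 ok; rule 3 ok; rule 4 ok; rule 5 ok.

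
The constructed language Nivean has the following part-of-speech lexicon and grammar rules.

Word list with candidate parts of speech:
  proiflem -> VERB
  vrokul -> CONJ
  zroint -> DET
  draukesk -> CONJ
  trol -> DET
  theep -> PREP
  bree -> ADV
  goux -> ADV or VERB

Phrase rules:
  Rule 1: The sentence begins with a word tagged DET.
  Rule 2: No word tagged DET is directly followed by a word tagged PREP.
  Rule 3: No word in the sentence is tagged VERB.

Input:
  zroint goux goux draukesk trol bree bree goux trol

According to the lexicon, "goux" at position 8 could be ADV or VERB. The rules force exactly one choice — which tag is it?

Candidates per position — 1:zroint {DET}; 2:goux {ADV,VERB}; 3:goux {ADV,VERB}; 4:draukesk {CONJ}; 5:trol {DET}; 6:bree {ADV}; 7:bree {ADV}; 8:goux {ADV,VERB}; 9:trol {DET}.
Position 2: VERB is ruled out by rule 3; that leaves ADV.
Position 3: VERB is ruled out by rule 3; that leaves ADV.
Position 8: VERB is ruled out by rule 3; that leaves ADV.
The unique satisfying tagging is: DET ADV ADV CONJ DET ADV ADV ADV DET.
Check: rule 1 ok; rule 2 ok; rule 3 ok.

ADV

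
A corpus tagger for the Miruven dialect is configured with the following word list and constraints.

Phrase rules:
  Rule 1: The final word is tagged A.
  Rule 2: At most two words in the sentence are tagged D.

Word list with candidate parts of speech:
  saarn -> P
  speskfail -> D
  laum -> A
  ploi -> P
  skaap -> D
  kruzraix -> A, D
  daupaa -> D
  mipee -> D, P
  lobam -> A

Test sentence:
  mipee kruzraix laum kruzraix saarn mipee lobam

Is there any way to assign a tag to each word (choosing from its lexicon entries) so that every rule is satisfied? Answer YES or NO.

Candidates per position — 1:mipee {D,P}; 2:kruzraix {A,D}; 3:laum {A}; 4:kruzraix {A,D}; 5:saarn {P}; 6:mipee {D,P}; 7:lobam {A}.
One satisfying assignment: P D A A P P A.
Check: rule 1 holds; rule 2 holds.

YES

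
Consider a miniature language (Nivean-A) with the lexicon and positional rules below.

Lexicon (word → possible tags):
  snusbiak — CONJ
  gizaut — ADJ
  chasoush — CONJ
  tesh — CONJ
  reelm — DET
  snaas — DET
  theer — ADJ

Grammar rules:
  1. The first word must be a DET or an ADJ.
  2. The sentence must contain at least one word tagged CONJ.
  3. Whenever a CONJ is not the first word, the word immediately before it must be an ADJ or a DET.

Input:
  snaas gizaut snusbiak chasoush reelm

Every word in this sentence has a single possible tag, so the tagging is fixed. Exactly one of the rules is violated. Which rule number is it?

Fixed tagging: DET ADJ CONJ CONJ DET.
Rule check: R1 holds, R2 holds, R3 violated.
Only rule 3 fails.

3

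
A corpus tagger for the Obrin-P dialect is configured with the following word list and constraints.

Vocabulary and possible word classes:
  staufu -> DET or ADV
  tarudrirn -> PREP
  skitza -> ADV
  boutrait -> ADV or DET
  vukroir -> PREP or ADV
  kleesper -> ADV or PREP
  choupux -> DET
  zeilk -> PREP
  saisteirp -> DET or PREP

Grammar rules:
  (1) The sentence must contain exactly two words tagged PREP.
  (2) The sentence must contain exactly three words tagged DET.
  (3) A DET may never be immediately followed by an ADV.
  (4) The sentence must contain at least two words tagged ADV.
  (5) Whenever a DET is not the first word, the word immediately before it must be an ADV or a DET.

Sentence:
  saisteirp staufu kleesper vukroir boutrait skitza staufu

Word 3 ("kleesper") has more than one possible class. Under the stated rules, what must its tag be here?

Candidates per position — 1:saisteirp {DET,PREP}; 2:staufu {DET,ADV}; 3:kleesper {ADV,PREP}; 4:vukroir {PREP,ADV}; 5:boutrait {ADV,DET}; 6:skitza {ADV}; 7:staufu {DET,ADV}.
If word 5 were DET, no tagging could satisfy rule 3; so word 5 is ADV.
If word 7 were ADV, no tagging could satisfy rule 2; so word 7 is DET.
If word 1 were PREP, no tagging could satisfy rule 2; so word 1 is DET.
If word 2 were ADV, no tagging could satisfy rule 2; so word 2 is DET.
If word 3 were ADV, no tagging could satisfy rule 1; so word 3 is PREP.
If word 4 were ADV, no tagging could satisfy rule 1; so word 4 is PREP.
The unique satisfying tagging is: DET DET PREP PREP ADV ADV DET.
Verifying each rule — rule 1 ok; rule 2 ok; rule 3 ok; rule 4 ok; rule 5 ok.

PREP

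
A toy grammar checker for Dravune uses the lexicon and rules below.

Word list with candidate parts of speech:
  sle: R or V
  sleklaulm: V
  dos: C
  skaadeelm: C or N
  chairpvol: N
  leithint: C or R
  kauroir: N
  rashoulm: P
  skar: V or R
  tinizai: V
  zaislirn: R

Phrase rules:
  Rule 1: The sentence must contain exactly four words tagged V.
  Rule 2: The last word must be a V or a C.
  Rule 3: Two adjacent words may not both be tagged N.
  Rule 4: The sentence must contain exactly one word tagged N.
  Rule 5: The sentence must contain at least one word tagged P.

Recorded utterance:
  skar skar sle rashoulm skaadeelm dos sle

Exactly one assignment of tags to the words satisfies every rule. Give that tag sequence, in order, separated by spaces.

V V V P N C V

Candidates per position — 1:skar {V,R}; 2:skar {V,R}; 3:sle {R,V}; 4:rashoulm {P}; 5:skaadeelm {C,N}; 6:dos {C}; 7:sle {R,V}.
At position 1, choosing R makes rule 1 impossible to satisfy; hence V.
At position 2, choosing R makes rule 1 impossible to satisfy; hence V.
At position 3, choosing R makes rule 1 impossible to satisfy; hence V.
At position 5, choosing C makes rule 4 impossible to satisfy; hence N.
At position 7, choosing R makes rule 1 impossible to satisfy; hence V.
That leaves exactly one tagging: V V V P N C V.
Verifying each rule — rule 1 ok; rule 2 ok; rule 3 ok; rule 4 ok; rule 5 ok.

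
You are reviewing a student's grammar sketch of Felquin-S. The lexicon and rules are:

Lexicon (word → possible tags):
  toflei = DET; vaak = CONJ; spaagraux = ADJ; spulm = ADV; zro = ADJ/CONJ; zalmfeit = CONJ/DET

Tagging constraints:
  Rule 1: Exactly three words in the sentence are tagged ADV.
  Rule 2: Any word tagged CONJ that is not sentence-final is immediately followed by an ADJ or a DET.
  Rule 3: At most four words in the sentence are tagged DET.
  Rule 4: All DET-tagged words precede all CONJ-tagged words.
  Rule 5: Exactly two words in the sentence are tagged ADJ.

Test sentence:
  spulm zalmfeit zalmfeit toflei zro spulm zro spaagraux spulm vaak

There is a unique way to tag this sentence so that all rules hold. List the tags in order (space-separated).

ADV DET DET DET ADJ ADV CONJ ADJ ADV CONJ

Candidates per position — 1:spulm {ADV}; 2:zalmfeit {CONJ,DET}; 3:zalmfeit {CONJ,DET}; 4:toflei {DET}; 5:zro {ADJ,CONJ}; 6:spulm {ADV}; 7:zro {ADJ,CONJ}; 8:spaagraux {ADJ}; 9:spulm {ADV}; 10:vaak {CONJ}.
Word 2 cannot be CONJ — rule 4 would then fail for every completion. It is DET.
Word 3 cannot be CONJ — rule 4 would then fail for every completion. It is DET.
Word 5 cannot be CONJ — rule 2 would then fail for every completion. It is ADJ.
Word 7 cannot be ADJ — rule 5 would then fail for every completion. It is CONJ.
The only consistent sequence is: ADV DET DET DET ADJ ADV CONJ ADJ ADV CONJ.
Check: rule 1 holds; rule 2 holds; rule 3 holds; rule 4 holds; rule 5 holds.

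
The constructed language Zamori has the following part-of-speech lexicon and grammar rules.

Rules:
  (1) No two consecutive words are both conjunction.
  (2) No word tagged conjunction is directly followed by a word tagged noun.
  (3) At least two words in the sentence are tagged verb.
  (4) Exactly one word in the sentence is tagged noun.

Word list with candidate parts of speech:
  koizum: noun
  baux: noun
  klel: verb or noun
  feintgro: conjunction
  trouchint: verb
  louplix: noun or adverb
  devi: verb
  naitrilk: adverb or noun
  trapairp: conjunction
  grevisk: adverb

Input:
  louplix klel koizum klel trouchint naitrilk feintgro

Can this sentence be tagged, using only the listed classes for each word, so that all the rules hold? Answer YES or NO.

YES

Candidates per position — 1:louplix {noun,adverb}; 2:klel {verb,noun}; 3:koizum {noun}; 4:klel {verb,noun}; 5:trouchint {verb}; 6:naitrilk {adverb,noun}; 7:feintgro {conjunction}.
One satisfying assignment: adverb verb noun verb verb adverb conjunction.
Checking: rule 1 satisfied; rule 2 satisfied; rule 3 satisfied; rule 4 satisfied.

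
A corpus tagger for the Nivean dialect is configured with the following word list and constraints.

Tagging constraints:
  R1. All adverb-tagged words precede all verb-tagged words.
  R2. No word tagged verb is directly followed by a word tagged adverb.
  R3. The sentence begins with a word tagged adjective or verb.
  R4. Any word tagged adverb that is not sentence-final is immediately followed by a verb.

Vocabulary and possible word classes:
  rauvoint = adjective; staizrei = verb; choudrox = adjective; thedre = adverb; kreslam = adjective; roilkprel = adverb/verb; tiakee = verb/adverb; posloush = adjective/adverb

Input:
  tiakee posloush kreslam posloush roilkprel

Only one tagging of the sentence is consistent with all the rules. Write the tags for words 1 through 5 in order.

Candidates per position — 1:tiakee {verb,adverb}; 2:posloush {adjective,adverb}; 3:kreslam {adjective}; 4:posloush {adjective,adverb}; 5:roilkprel {adverb,verb}.
At position 1, choosing adverb makes rule 3 impossible to satisfy; hence verb.
At position 2, choosing adverb makes rule 1 impossible to satisfy; hence adjective.
At position 4, choosing adverb makes rule 1 impossible to satisfy; hence adjective.
At position 5, choosing adverb makes rule 1 impossible to satisfy; hence verb.
The unique satisfying tagging is: verb adjective adjective adjective verb.
Rule-by-rule: rule 1 ✓; rule 2 ✓; rule 3 ✓; rule 4 ✓.

verb adjective adjective adjective verb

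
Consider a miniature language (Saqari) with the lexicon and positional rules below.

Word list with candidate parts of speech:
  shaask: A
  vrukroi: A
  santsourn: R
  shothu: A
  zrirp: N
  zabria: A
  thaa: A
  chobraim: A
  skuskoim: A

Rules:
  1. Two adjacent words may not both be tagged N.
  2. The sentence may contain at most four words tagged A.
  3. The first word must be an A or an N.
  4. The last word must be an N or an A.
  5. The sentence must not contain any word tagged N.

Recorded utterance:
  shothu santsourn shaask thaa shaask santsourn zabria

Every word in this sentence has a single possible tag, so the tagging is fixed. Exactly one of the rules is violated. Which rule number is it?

Fixed tagging: A R A A A R A.
Rule check: R1 pass, R2 fail, R3 pass, R4 pass, R5 pass.
Only rule 2 fails.

2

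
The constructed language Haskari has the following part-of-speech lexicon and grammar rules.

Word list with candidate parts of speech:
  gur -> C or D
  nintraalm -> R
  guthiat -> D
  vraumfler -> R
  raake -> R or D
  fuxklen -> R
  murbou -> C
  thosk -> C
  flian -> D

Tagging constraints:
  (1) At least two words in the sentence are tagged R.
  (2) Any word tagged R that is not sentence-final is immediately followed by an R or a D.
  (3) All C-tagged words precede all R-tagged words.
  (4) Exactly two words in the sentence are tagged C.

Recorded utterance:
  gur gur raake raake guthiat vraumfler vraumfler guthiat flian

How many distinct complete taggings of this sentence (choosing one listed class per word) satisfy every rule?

4

Candidates per position — 1:gur {C,D}; 2:gur {C,D}; 3:raake {R,D}; 4:raake {R,D}; 5:guthiat {D}; 6:vraumfler {R}; 7:vraumfler {R}; 8:guthiat {D}; 9:flian {D}.
There are 16 candidate sequences in total.
The sequences that satisfy every rule: C C R R D R R D D; C C R D D R R D D; C C D R D R R D D; C C D D D R R D D.
Count = 4.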